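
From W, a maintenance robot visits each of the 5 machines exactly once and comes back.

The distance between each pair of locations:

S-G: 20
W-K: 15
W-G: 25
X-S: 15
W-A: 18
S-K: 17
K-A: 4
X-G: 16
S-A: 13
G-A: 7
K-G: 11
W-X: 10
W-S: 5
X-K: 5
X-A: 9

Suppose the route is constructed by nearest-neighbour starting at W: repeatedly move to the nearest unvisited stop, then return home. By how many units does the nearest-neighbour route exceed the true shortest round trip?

From W: S=5, X=10, K=15, A=18, G=25 → choose S (5).
From S: A=13, X=15, K=17, G=20 → choose A (13).
From A: K=4, G=7, X=9 → choose K (4).
From K: X=5, G=11 → choose X (5).
From X: G=16 → choose G (16).
NN route W → S → A → K → X → G → W costs 68.
Optimal: W → X → K → G → A → S → W costs 51 (by enumerating all 60 distinct tours).
Excess = 68 − 51 = 17.

The nearest-neighbour route is 17 longer than optimal.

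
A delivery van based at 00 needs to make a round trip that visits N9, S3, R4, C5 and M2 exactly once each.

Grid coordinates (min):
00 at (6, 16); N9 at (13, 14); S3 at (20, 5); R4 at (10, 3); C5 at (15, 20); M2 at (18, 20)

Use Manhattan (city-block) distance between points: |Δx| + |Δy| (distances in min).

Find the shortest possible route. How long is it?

66 min — the shortest possible round trip.

With 5 stops there are 5!/2 = 60 distinct round trips (a route and its reverse cost the same).
00 → N9 → S3 → R4 → C5 → M2 → 00: 9+16+12+22+3+16 = 78
00 → N9 → S3 → R4 → M2 → C5 → 00: 9+16+12+25+3+13 = 78
00 → N9 → S3 → C5 → R4 → M2 → 00: 9+16+20+22+25+16 = 108
00 → N9 → S3 → C5 → M2 → R4 → 00: 9+16+20+3+25+17 = 90
00 → N9 → S3 → M2 → R4 → C5 → 00: 9+16+17+25+22+13 = 102
00 → N9 → S3 → M2 → C5 → R4 → 00: 9+16+17+3+22+17 = 84
00 → N9 → R4 → S3 → C5 → M2 → 00: 9+14+12+20+3+16 = 74
00 → N9 → R4 → S3 → M2 → C5 → 00: 9+14+12+17+3+13 = 68
00 → N9 → R4 → C5 → S3 → M2 → 00: 9+14+22+20+17+16 = 98
00 → N9 → R4 → C5 → M2 → S3 → 00: 9+14+22+3+17+25 = 90
00 → N9 → R4 → M2 → S3 → C5 → 00: 9+14+25+17+20+13 = 98
00 → N9 → R4 → M2 → C5 → S3 → 00: 9+14+25+3+20+25 = 96
00 → N9 → C5 → S3 → R4 → M2 → 00: 9+8+20+12+25+16 = 90
00 → N9 → C5 → S3 → M2 → R4 → 00: 9+8+20+17+25+17 = 96
… (46 more)
00 → N9 → C5 → M2 → S3 → R4 → 00: 9+8+3+17+12+17 = 66  ← best
The minimum is 66.
One optimal route: 00 → N9 → C5 → M2 → S3 → R4 → 00 (or its reverse).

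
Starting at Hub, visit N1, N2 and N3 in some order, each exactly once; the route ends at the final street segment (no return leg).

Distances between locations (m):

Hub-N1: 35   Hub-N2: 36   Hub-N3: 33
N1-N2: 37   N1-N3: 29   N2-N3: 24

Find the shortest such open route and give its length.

There are 3! = 6 possible orderings.
Hub → N1 → N2 → N3: 35+37+24 = 96
Hub → N1 → N3 → N2: 35+29+24 = 88
Hub → N2 → N1 → N3: 36+37+29 = 102
Hub → N2 → N3 → N1: 36+24+29 = 89
Hub → N3 → N1 → N2: 33+29+37 = 99
Hub → N3 → N2 → N1: 33+24+37 = 94
The minimum is 88.
One shortest path: Hub → N1 → N3 → N2.

Shortest open route: 88 m.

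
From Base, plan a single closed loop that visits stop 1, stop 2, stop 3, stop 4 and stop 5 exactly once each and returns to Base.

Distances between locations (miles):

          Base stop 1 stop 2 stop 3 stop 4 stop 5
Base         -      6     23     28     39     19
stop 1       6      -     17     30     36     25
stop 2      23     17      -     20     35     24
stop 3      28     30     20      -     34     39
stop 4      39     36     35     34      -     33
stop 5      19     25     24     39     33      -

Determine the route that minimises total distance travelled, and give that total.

There are 60 distinct closed tours to check (reversals are equivalent).
Base-stop 1-stop 2-stop 3-stop 4-stop 5-Base: 6+17+20+34+33+19 = 129
Base-stop 1-stop 2-stop 3-stop 5-stop 4-Base: 6+17+20+39+33+39 = 154
Base-stop 1-stop 2-stop 4-stop 3-stop 5-Base: 6+17+35+34+39+19 = 150
Base-stop 1-stop 2-stop 4-stop 5-stop 3-Base: 6+17+35+33+39+28 = 158
Base-stop 1-stop 2-stop 5-stop 3-stop 4-Base: 6+17+24+39+34+39 = 159
Base-stop 1-stop 2-stop 5-stop 4-stop 3-Base: 6+17+24+33+34+28 = 142
Base-stop 1-stop 3-stop 2-stop 4-stop 5-Base: 6+30+20+35+33+19 = 143
Base-stop 1-stop 3-stop 2-stop 5-stop 4-Base: 6+30+20+24+33+39 = 152
Base-stop 1-stop 3-stop 4-stop 2-stop 5-Base: 6+30+34+35+24+19 = 148
Base-stop 1-stop 3-stop 4-stop 5-stop 2-Base: 6+30+34+33+24+23 = 150
Base-stop 1-stop 3-stop 5-stop 2-stop 4-Base: 6+30+39+24+35+39 = 173
Base-stop 1-stop 3-stop 5-stop 4-stop 2-Base: 6+30+39+33+35+23 = 166
Base-stop 1-stop 4-stop 2-stop 3-stop 5-Base: 6+36+35+20+39+19 = 155
Base-stop 1-stop 4-stop 2-stop 5-stop 3-Base: 6+36+35+24+39+28 = 168
… (46 more)
The minimum is 129.
One optimal route: Base → stop 1 → stop 2 → stop 3 → stop 4 → stop 5 → Base (or its reverse).

Shortest round trip = 129 miles.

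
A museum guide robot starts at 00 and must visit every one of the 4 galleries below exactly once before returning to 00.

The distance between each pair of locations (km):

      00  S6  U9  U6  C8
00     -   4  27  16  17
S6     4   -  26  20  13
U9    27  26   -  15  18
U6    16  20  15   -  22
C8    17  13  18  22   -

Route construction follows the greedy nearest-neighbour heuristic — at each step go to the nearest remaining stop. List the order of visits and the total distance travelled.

00 → [S6:4 / U6:16 / C8:17 / U9:27] → S6 (4)
S6 → [C8:13 / U6:20 / U9:26] → C8 (13)
C8 → [U9:18 / U6:22] → U9 (18)
U9 → [U6:15] → U6 (15)
Return U6→00: 16.
Total = 4 + 13 + 18 + 15 + 16 = 66.

Nearest-neighbour total = 66 km; route 00 → S6 → C8 → U9 → U6 → 00.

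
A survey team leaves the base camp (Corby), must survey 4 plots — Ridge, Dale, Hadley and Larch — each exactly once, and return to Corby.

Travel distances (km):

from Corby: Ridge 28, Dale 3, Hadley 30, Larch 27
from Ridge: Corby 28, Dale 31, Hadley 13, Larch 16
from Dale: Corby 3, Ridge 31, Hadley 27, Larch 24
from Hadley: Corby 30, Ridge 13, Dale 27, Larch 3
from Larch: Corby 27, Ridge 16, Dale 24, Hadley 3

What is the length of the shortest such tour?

With 4 stops there are 4!/2 = 12 distinct round trips (a route and its reverse cost the same).
Corby - Ridge - Dale - Hadley - Larch - Corby: 28+31+27+3+27 = 116
Corby - Ridge - Dale - Larch - Hadley - Corby: 28+31+24+3+30 = 116
Corby - Ridge - Hadley - Dale - Larch - Corby: 28+13+27+24+27 = 119
Corby - Ridge - Hadley - Larch - Dale - Corby: 28+13+3+24+3 = 71
Corby - Ridge - Larch - Dale - Hadley - Corby: 28+16+24+27+30 = 125
Corby - Ridge - Larch - Hadley - Dale - Corby: 28+16+3+27+3 = 77
Corby - Dale - Ridge - Hadley - Larch - Corby: 3+31+13+3+27 = 77
Corby - Dale - Ridge - Larch - Hadley - Corby: 3+31+16+3+30 = 83
Corby - Dale - Hadley - Ridge - Larch - Corby: 3+27+13+16+27 = 86
Corby - Dale - Larch - Ridge - Hadley - Corby: 3+24+16+13+30 = 86
Corby - Hadley - Ridge - Dale - Larch - Corby: 30+13+31+24+27 = 125
Corby - Hadley - Dale - Ridge - Larch - Corby: 30+27+31+16+27 = 131
The minimum is 71.
One optimal route: Corby → Ridge → Hadley → Larch → Dale → Corby (or its reverse).

71 km — the shortest possible round trip.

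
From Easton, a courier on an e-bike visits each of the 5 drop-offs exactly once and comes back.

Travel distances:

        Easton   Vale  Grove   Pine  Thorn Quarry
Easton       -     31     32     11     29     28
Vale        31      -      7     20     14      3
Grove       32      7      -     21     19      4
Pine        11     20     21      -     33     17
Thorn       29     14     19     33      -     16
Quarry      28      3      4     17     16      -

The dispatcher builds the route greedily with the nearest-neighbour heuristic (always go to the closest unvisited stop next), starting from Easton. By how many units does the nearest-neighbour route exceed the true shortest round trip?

From Easton: Pine=11, Quarry=28, Thorn=29, Vale=31, Grove=32 → choose Pine (11).
From Pine: Quarry=17, Vale=20, Grove=21, Thorn=33 → choose Quarry (17).
From Quarry: Vale=3, Grove=4, Thorn=16 → choose Vale (3).
From Vale: Grove=7, Thorn=14 → choose Grove (7).
From Grove: Thorn=19 → choose Thorn (19).
NN route Easton → Pine → Quarry → Vale → Grove → Thorn → Easton costs 86.
Optimal: Easton → Pine → Grove → Quarry → Vale → Thorn → Easton costs 82 (by enumerating all 60 distinct tours).
Excess = 86 − 82 = 4.

4 longer than the optimal tour.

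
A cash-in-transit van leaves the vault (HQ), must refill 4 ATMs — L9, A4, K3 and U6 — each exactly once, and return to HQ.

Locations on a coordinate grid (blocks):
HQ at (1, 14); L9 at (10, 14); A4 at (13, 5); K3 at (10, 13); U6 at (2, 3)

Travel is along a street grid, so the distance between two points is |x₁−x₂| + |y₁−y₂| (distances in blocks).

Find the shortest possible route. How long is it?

There are 12 distinct closed tours to check (reversals are equivalent).
HQ-L9-A4-K3-U6-HQ: 9+12+11+18+12 = 62
HQ-L9-A4-U6-K3-HQ: 9+12+13+18+10 = 62
HQ-L9-K3-A4-U6-HQ: 9+1+11+13+12 = 46
HQ-L9-K3-U6-A4-HQ: 9+1+18+13+21 = 62
HQ-L9-U6-A4-K3-HQ: 9+19+13+11+10 = 62
HQ-L9-U6-K3-A4-HQ: 9+19+18+11+21 = 78
HQ-A4-L9-K3-U6-HQ: 21+12+1+18+12 = 64
HQ-A4-L9-U6-K3-HQ: 21+12+19+18+10 = 80
HQ-A4-K3-L9-U6-HQ: 21+11+1+19+12 = 64
HQ-A4-U6-L9-K3-HQ: 21+13+19+1+10 = 64
HQ-K3-L9-A4-U6-HQ: 10+1+12+13+12 = 48
HQ-K3-A4-L9-U6-HQ: 10+11+12+19+12 = 64
The minimum is 46.
One optimal route: HQ → L9 → K3 → A4 → U6 → HQ (or its reverse).

Minimum total distance: 46 blocks.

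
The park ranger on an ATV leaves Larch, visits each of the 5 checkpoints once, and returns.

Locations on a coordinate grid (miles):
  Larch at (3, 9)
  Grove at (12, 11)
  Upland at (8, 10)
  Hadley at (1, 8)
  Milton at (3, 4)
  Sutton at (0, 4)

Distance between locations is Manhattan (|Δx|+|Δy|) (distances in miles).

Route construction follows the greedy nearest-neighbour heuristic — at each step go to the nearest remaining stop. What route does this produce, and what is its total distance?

Larch → [Hadley:3 / Milton:5 / Upland:6 / Sutton:8 / Grove:11] → Hadley (3)
Hadley → [Sutton:5 / Milton:6 / Upland:9 / Grove:14] → Sutton (5)
Sutton → [Milton:3 / Upland:14 / Grove:19] → Milton (3)
Milton → [Upland:11 / Grove:16] → Upland (11)
Upland → [Grove:5] → Grove (5)
Return Grove→Larch: 11.
Total = 3 + 5 + 3 + 11 + 5 + 11 = 38.

Nearest-neighbour total = 38 miles; route Larch → Hadley → Sutton → Milton → Upland → Grove → Larch.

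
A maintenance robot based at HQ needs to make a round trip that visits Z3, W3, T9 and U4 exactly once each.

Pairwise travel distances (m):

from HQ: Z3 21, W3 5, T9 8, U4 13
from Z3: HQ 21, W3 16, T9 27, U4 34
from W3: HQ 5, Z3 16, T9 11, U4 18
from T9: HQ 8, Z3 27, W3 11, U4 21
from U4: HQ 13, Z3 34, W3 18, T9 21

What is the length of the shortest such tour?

There are 12 distinct closed tours to check (reversals are equivalent).
HQ→Z3→W3→T9→U4→HQ: 21+16+11+21+13 = 82
HQ→Z3→W3→U4→T9→HQ: 21+16+18+21+8 = 84
HQ→Z3→T9→W3→U4→HQ: 21+27+11+18+13 = 90
HQ→Z3→T9→U4→W3→HQ: 21+27+21+18+5 = 92
HQ→Z3→U4→W3→T9→HQ: 21+34+18+11+8 = 92
HQ→Z3→U4→T9→W3→HQ: 21+34+21+11+5 = 92
HQ→W3→Z3→T9→U4→HQ: 5+16+27+21+13 = 82
HQ→W3→Z3→U4→T9→HQ: 5+16+34+21+8 = 84
HQ→W3→T9→Z3→U4→HQ: 5+11+27+34+13 = 90
HQ→W3→U4→Z3→T9→HQ: 5+18+34+27+8 = 92
HQ→T9→Z3→W3→U4→HQ: 8+27+16+18+13 = 82
HQ→T9→W3→Z3→U4→HQ: 8+11+16+34+13 = 82
The minimum is 82.
One optimal route: HQ → Z3 → W3 → T9 → U4 → HQ (or its reverse).

Shortest round trip = 82 m.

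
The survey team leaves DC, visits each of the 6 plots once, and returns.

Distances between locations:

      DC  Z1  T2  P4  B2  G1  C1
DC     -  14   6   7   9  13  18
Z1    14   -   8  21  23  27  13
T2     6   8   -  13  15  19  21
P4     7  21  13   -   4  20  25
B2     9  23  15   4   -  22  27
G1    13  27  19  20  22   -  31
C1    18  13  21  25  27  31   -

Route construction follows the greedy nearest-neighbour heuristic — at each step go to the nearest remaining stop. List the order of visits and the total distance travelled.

Nearest-neighbour total = 91; route DC → T2 → Z1 → C1 → P4 → B2 → G1 → DC.

At DC the remaining stops are T2 6, P4 7, B2 9, G1 13, Z1 14, C1 18; go to T2.
At T2 the remaining stops are Z1 8, P4 13, B2 15, G1 19, C1 21; go to Z1.
At Z1 the remaining stops are C1 13, P4 21, B2 23, G1 27; go to C1.
At C1 the remaining stops are P4 25, B2 27, G1 31; go to P4.
At P4 the remaining stops are B2 4, G1 20; go to B2.
At B2 the remaining stops are G1 22; go to G1.
Return G1→DC: 13.
Total = 6 + 8 + 13 + 25 + 4 + 22 + 13 = 91.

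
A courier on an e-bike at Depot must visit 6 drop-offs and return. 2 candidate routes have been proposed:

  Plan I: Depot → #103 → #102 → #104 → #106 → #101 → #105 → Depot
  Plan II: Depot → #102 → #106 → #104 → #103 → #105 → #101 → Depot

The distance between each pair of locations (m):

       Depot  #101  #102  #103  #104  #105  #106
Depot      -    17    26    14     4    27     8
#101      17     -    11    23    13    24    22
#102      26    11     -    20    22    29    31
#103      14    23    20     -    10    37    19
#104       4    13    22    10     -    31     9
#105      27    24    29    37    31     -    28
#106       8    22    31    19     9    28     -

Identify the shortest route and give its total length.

138 m — Plan I is the shortest.

Plan I: 14 + 20 + 22 + 9 + 22 + 24 + 27 = 138
Plan II: 26 + 31 + 9 + 10 + 37 + 24 + 17 = 154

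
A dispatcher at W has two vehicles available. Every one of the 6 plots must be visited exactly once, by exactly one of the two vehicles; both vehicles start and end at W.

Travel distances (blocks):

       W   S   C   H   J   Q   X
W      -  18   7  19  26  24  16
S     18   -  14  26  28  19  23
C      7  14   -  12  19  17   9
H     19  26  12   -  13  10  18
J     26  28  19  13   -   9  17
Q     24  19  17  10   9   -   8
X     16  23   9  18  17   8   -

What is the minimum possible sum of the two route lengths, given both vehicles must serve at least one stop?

Check every non-empty split of the stops between the two vehicles; for each half take its own optimal tour:
  {S} + {C, H, J, Q, X}: 36 + 65 = 101
  {C} + {S, H, J, Q, X}: 14 + 90 = 104
  {S, C} + {H, J, Q, X}: 39 + 65 = 104
  {H} + {S, C, J, Q, X}: 38 + 79 = 117
  {S, H} + {C, J, Q, X}: 63 + 59 = 122
  {C, H} + {S, J, Q, X}: 38 + 79 = 117
  … (31 splits in total)
Best: vehicle 1 W → S → W = 36; vehicle 2 W → C → H → J → Q → X → W = 65; combined 101.

Minimum combined distance: 101 blocks.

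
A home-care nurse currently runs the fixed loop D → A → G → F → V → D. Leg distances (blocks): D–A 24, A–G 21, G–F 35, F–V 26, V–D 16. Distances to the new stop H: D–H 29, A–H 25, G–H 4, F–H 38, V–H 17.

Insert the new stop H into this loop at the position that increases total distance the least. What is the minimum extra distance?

Minimum extra distance: 7 blocks, inserting H between G and F.

Insertion cost between consecutive stops i–j is d(i,H) + d(H,j) − d(i,j):
  between D and A: 29 + 25 − 24 = 30
  between A and G: 25 + 4 − 21 = 8
  between G and F: 4 + 38 − 35 = 7
  between F and V: 38 + 17 − 26 = 29
  between V and D: 17 + 29 − 16 = 30
Cheapest insertion is between G and F, adding 7.
New total = 122 + 7 = 129.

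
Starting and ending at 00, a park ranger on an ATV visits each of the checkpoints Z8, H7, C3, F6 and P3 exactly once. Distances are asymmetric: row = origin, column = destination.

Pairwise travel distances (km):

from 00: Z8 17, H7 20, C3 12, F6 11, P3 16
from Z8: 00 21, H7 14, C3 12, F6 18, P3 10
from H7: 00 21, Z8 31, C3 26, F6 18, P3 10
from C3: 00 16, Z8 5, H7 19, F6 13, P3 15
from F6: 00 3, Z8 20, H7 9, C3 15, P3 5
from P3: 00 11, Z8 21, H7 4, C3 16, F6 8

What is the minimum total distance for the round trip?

00 → Z8 → H7 → C3 → F6 → P3 → 00: 17+14+26+13+5+11 = 86
00 → Z8 → H7 → C3 → P3 → F6 → 00: 17+14+26+15+8+3 = 83
00 → Z8 → H7 → F6 → C3 → P3 → 00: 17+14+18+15+15+11 = 90
00 → Z8 → H7 → F6 → P3 → C3 → 00: 17+14+18+5+16+16 = 86
00 → Z8 → H7 → P3 → C3 → F6 → 00: 17+14+10+16+13+3 = 73
00 → Z8 → H7 → P3 → F6 → C3 → 00: 17+14+10+8+15+16 = 80
00 → Z8 → C3 → H7 → F6 → P3 → 00: 17+12+19+18+5+11 = 82
00 → Z8 → C3 → H7 → P3 → F6 → 00: 17+12+19+10+8+3 = 69
00 → Z8 → C3 → F6 → H7 → P3 → 00: 17+12+13+9+10+11 = 72
00 → Z8 → C3 → F6 → P3 → H7 → 00: 17+12+13+5+4+21 = 72
00 → Z8 → C3 → P3 → H7 → F6 → 00: 17+12+15+4+18+3 = 69
00 → Z8 → C3 → P3 → F6 → H7 → 00: 17+12+15+8+9+21 = 82
00 → Z8 → F6 → H7 → C3 → P3 → 00: 17+18+9+26+15+11 = 96
00 → Z8 → F6 → H7 → P3 → C3 → 00: 17+18+9+10+16+16 = 86
… (106 more)
00 → C3 → Z8 → H7 → P3 → F6 → 00: 12+5+14+10+8+3 = 52  ← best
The minimum is 52.
One optimal route: 00 → C3 → Z8 → H7 → P3 → F6 → 00.

Shortest round trip = 52 km.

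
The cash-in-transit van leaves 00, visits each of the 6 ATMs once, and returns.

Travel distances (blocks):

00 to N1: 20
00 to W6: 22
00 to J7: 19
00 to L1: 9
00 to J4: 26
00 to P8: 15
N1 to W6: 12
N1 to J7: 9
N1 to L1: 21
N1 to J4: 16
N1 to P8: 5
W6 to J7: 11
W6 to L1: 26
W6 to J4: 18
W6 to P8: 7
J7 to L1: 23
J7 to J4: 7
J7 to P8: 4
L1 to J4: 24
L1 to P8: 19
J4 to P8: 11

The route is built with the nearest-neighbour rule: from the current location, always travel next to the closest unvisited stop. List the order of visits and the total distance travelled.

At 00 the remaining stops are L1 9, P8 15, J7 19, N1 20, W6 22, J4 26; go to L1.
At L1 the remaining stops are P8 19, N1 21, J7 23, J4 24, W6 26; go to P8.
At P8 the remaining stops are J7 4, N1 5, W6 7, J4 11; go to J7.
At J7 the remaining stops are J4 7, N1 9, W6 11; go to J4.
At J4 the remaining stops are N1 16, W6 18; go to N1.
At N1 the remaining stops are W6 12; go to W6.
Return W6→00: 22.
Total = 9 + 19 + 4 + 7 + 16 + 12 + 22 = 89.

Total distance 89 blocks via the nearest-neighbour route 00 → L1 → P8 → J7 → J4 → N1 → W6 → 00.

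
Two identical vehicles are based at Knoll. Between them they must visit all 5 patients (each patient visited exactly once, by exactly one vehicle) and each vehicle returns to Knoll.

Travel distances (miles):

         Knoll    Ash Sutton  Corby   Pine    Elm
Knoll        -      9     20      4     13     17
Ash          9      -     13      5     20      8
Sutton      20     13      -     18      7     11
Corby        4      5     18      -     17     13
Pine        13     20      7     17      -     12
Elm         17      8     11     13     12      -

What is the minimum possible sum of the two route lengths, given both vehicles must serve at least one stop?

Minimum combined distance: 56 miles.

Check every non-empty split of the stops between the two vehicles; for each half take its own optimal tour:
  {Ash} + {Sutton, Corby, Pine, Elm}: 18 + 48 = 66
  {Sutton} + {Ash, Corby, Pine, Elm}: 40 + 42 = 82
  {Ash, Sutton} + {Corby, Pine, Elm}: 42 + 42 = 84
  {Corby} + {Ash, Sutton, Pine, Elm}: 8 + 48 = 56
  {Ash, Corby} + {Sutton, Pine, Elm}: 18 + 48 = 66
  {Sutton, Corby} + {Ash, Pine, Elm}: 42 + 42 = 84
  … (15 splits in total)
Best: vehicle 1 Knoll → Corby → Knoll = 8; vehicle 2 Knoll → Ash → Elm → Sutton → Pine → Knoll = 48; combined 56.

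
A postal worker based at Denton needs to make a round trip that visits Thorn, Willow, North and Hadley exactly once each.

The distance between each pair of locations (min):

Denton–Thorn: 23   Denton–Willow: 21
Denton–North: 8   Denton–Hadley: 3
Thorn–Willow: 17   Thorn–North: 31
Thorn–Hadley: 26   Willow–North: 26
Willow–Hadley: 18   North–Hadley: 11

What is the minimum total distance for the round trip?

With 4 stops there are 4!/2 = 12 distinct round trips (a route and its reverse cost the same).
Denton→Thorn→Willow→North→Hadley→Denton: 23+17+26+11+3 = 80
Denton→Thorn→Willow→Hadley→North→Denton: 23+17+18+11+8 = 77
Denton→Thorn→North→Willow→Hadley→Denton: 23+31+26+18+3 = 101
Denton→Thorn→North→Hadley→Willow→Denton: 23+31+11+18+21 = 104
Denton→Thorn→Hadley→Willow→North→Denton: 23+26+18+26+8 = 101
Denton→Thorn→Hadley→North→Willow→Denton: 23+26+11+26+21 = 107
Denton→Willow→Thorn→North→Hadley→Denton: 21+17+31+11+3 = 83
Denton→Willow→Thorn→Hadley→North→Denton: 21+17+26+11+8 = 83
Denton→Willow→North→Thorn→Hadley→Denton: 21+26+31+26+3 = 107
Denton→Willow→Hadley→Thorn→North→Denton: 21+18+26+31+8 = 104
Denton→North→Thorn→Willow→Hadley→Denton: 8+31+17+18+3 = 77
Denton→North→Willow→Thorn→Hadley→Denton: 8+26+17+26+3 = 80
The minimum is 77.
One optimal route: Denton → Thorn → Willow → Hadley → North → Denton (or its reverse).

Minimum total distance: 77 min.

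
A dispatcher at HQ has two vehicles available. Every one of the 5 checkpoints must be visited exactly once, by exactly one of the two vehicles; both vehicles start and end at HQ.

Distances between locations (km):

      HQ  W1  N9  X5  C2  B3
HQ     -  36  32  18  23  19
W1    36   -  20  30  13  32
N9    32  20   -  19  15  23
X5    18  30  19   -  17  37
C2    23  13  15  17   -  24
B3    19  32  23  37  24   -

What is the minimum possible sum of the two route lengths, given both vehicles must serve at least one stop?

Minimum combined distance: 131 km.

Check every non-empty split of the stops between the two vehicles; for each half take its own optimal tour:
  {W1} + {N9, X5, C2, B3}: 72 + 92 = 164
  {N9} + {W1, X5, C2, B3}: 64 + 99 = 163
  {W1, N9} + {X5, C2, B3}: 88 + 78 = 166
  {X5} + {W1, N9, C2, B3}: 36 + 98 = 134
  {W1, X5} + {N9, C2, B3}: 84 + 80 = 164
  {N9, X5} + {W1, C2, B3}: 69 + 87 = 156
  … (15 splits in total)
  {W1, N9, X5, C2} + {B3}: 93 + 38 = 131  ← best
Best: vehicle 1 HQ → X5 → N9 → W1 → C2 → HQ = 93; vehicle 2 HQ → B3 → HQ = 38; combined 131.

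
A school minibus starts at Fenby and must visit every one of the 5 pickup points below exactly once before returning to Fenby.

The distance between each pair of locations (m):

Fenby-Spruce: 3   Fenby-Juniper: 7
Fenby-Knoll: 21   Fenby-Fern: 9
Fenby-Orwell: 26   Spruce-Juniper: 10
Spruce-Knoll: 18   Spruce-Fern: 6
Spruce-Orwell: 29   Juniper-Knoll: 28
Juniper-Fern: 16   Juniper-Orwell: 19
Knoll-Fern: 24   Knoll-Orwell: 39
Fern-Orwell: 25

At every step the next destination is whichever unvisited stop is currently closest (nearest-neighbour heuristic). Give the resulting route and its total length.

Fenby → [Spruce:3 / Juniper:7 / Fern:9 / Knoll:21 / Orwell:26] → Spruce (3)
Spruce → [Fern:6 / Juniper:10 / Knoll:18 / Orwell:29] → Fern (6)
Fern → [Juniper:16 / Knoll:24 / Orwell:25] → Juniper (16)
Juniper → [Orwell:19 / Knoll:28] → Orwell (19)
Orwell → [Knoll:39] → Knoll (39)
Return Knoll→Fenby: 21.
Total = 3 + 6 + 16 + 19 + 39 + 21 = 104.

Total distance 104 m via the nearest-neighbour route Fenby → Spruce → Fern → Juniper → Orwell → Knoll → Fenby.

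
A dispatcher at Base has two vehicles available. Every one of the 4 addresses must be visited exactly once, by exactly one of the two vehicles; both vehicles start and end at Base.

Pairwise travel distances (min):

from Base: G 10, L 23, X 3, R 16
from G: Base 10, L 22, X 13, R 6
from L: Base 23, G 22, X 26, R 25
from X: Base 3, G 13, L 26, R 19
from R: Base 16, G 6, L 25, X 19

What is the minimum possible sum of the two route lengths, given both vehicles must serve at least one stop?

Try each way of splitting the stops between the two vehicles (each non-empty) and, for each split, find the best tour for each vehicle:
  {G} + {L, X, R}: 20 + 70 = 90
  {L} + {G, X, R}: 46 + 38 = 84
  {G, L} + {X, R}: 55 + 38 = 93
  {X} + {G, L, R}: 6 + 64 = 70
  {G, X} + {L, R}: 26 + 64 = 90
  {L, X} + {G, R}: 52 + 32 = 84
  … (7 splits in total)
Best: vehicle 1 Base → X → Base = 6; vehicle 2 Base → G → R → L → Base = 64; combined 70.

Minimum combined distance: 70 min.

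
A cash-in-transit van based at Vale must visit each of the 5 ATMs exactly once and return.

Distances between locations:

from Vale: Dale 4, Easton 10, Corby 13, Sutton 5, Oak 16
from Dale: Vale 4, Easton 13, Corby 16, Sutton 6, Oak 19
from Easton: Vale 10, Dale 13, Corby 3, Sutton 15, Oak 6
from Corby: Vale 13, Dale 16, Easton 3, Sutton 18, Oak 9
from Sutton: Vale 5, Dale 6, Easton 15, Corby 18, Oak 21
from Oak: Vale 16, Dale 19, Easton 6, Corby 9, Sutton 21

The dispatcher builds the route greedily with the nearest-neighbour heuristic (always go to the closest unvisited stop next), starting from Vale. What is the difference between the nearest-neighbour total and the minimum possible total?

Vale: Dale=4, Sutton=5, Easton=10, Corby=13, Oak=16 ⇒ Dale
Dale: Sutton=6, Easton=13, Corby=16, Oak=19 ⇒ Sutton
Sutton: Easton=15, Corby=18, Oak=21 ⇒ Easton
Easton: Corby=3, Oak=6 ⇒ Corby
Corby: Oak=9 ⇒ Oak
NN route Vale → Dale → Sutton → Easton → Corby → Oak → Vale costs 53.
Optimal: Vale → Easton → Corby → Oak → Dale → Sutton → Vale costs 52 (by enumerating all 60 distinct tours).
Excess = 53 − 52 = 1.

1 longer than the optimal tour.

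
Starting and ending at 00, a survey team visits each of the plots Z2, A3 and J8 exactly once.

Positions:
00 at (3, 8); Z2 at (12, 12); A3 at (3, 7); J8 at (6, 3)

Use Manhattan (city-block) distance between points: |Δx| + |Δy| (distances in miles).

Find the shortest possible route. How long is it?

36 miles — the shortest possible round trip.

00 → Z2 → A3 → J8 → 00: 13+14+7+8 = 42
00 → Z2 → J8 → A3 → 00: 13+15+7+1 = 36
00 → A3 → Z2 → J8 → 00: 1+14+15+8 = 38
The minimum is 36.
One optimal route: 00 → Z2 → J8 → A3 → 00 (or its reverse).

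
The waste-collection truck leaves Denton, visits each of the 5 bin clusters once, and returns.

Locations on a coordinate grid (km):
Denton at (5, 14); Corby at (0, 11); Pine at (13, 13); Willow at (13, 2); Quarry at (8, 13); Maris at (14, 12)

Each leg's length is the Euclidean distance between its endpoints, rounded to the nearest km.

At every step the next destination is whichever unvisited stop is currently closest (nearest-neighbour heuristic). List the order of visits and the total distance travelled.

Total distance 41 km via the nearest-neighbour route Denton → Quarry → Pine → Maris → Willow → Corby → Denton.

Denton → [Quarry:3 / Corby:6 / Pine:8 / Maris:9 / Willow:14] → Quarry (3)
Quarry → [Pine:5 / Maris:6 / Corby:8 / Willow:12] → Pine (5)
Pine → [Maris:1 / Willow:11 / Corby:13] → Maris (1)
Maris → [Willow:10 / Corby:14] → Willow (10)
Willow → [Corby:16] → Corby (16)
Return Corby→Denton: 6.
Total = 3 + 5 + 1 + 10 + 16 + 6 = 41.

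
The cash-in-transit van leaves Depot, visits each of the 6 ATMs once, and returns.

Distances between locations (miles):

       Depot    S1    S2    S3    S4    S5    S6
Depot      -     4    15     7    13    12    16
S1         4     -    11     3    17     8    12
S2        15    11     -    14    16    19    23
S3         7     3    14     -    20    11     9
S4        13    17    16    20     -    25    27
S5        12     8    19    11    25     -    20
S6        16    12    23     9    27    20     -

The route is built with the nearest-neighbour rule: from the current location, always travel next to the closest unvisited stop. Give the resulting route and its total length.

Total distance 84 miles via the nearest-neighbour route Depot → S1 → S3 → S6 → S5 → S2 → S4 → Depot.

From Depot: distances to unvisited — S1=4, S3=7, S5=12, S4=13, S2=15, S6=16. Nearest is S1 (4).
From S1: distances to unvisited — S3=3, S5=8, S2=11, S6=12, S4=17. Nearest is S3 (3).
From S3: distances to unvisited — S6=9, S5=11, S2=14, S4=20. Nearest is S6 (9).
From S6: distances to unvisited — S5=20, S2=23, S4=27. Nearest is S5 (20).
From S5: distances to unvisited — S2=19, S4=25. Nearest is S2 (19).
From S2: distances to unvisited — S4=16. Nearest is S4 (16).
Return S4→Depot: 13.
Total = 4 + 3 + 9 + 20 + 19 + 16 + 13 = 84.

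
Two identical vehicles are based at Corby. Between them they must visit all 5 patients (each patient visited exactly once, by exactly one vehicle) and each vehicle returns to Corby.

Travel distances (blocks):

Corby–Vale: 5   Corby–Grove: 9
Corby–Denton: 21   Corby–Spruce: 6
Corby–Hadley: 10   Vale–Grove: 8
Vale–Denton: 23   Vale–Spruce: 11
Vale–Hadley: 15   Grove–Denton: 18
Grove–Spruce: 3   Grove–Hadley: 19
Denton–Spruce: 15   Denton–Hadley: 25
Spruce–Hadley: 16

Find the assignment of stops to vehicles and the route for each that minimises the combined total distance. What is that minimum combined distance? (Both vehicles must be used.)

Minimum combined distance: 72 blocks.

Try each way of splitting the stops between the two vehicles (each non-empty) and, for each split, find the best tour for each vehicle:
  {Vale} + {Grove, Denton, Spruce, Hadley}: 10 + 62 = 72
  {Grove} + {Vale, Denton, Spruce, Hadley}: 18 + 66 = 84
  {Vale, Grove} + {Denton, Spruce, Hadley}: 22 + 56 = 78
  {Denton} + {Vale, Grove, Spruce, Hadley}: 42 + 42 = 84
  {Vale, Denton} + {Grove, Spruce, Hadley}: 49 + 38 = 87
  {Grove, Denton} + {Vale, Spruce, Hadley}: 48 + 42 = 90
  … (15 splits in total)
Best: vehicle 1 Corby → Vale → Corby = 10; vehicle 2 Corby → Grove → Spruce → Denton → Hadley → Corby = 62; combined 72.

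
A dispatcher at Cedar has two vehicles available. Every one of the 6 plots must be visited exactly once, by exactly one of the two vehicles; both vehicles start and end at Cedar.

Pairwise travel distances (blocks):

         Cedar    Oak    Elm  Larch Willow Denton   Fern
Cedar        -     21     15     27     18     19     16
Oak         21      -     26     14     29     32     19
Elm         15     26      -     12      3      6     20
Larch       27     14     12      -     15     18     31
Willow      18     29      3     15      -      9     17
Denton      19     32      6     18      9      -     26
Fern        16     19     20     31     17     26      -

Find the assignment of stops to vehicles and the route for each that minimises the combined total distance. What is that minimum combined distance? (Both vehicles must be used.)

Minimum combined distance: 110 blocks.

Check every non-empty split of the stops between the two vehicles; for each half take its own optimal tour:
  {Oak} + {Elm, Larch, Willow, Denton, Fern}: 42 + 85 = 127
  {Elm} + {Oak, Larch, Willow, Denton, Fern}: 30 + 92 = 122
  {Oak, Elm} + {Larch, Willow, Denton, Fern}: 62 + 85 = 147
  {Larch} + {Oak, Elm, Willow, Denton, Fern}: 54 + 85 = 139
  {Oak, Larch} + {Elm, Willow, Denton, Fern}: 62 + 61 = 123
  {Elm, Larch} + {Oak, Willow, Denton, Fern}: 54 + 85 = 139
  … (31 splits in total)
  {Oak, Elm, Larch, Willow, Denton} + {Fern}: 78 + 32 = 110  ← best
Best: vehicle 1 Cedar → Oak → Larch → Elm → Willow → Denton → Cedar = 78; vehicle 2 Cedar → Fern → Cedar = 32; combined 110.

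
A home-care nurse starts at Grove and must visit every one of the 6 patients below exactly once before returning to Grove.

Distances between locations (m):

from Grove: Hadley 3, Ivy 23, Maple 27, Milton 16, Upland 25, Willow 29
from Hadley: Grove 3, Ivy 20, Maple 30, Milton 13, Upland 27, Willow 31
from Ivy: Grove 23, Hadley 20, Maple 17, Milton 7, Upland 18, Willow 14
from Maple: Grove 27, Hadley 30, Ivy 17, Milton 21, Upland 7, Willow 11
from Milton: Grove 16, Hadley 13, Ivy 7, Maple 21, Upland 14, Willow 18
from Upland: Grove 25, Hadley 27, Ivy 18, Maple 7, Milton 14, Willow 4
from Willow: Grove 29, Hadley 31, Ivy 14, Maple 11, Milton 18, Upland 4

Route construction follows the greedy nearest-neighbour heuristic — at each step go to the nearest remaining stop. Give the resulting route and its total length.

At Grove the remaining stops are Hadley 3, Milton 16, Ivy 23, Upland 25, Maple 27, Willow 29; go to Hadley.
At Hadley the remaining stops are Milton 13, Ivy 20, Upland 27, Maple 30, Willow 31; go to Milton.
At Milton the remaining stops are Ivy 7, Upland 14, Willow 18, Maple 21; go to Ivy.
At Ivy the remaining stops are Willow 14, Maple 17, Upland 18; go to Willow.
At Willow the remaining stops are Upland 4, Maple 11; go to Upland.
At Upland the remaining stops are Maple 7; go to Maple.
Return Maple→Grove: 27.
Total = 3 + 13 + 7 + 14 + 4 + 7 + 27 = 75.

75 m along Grove → Hadley → Milton → Ivy → Willow → Upland → Maple → Grove.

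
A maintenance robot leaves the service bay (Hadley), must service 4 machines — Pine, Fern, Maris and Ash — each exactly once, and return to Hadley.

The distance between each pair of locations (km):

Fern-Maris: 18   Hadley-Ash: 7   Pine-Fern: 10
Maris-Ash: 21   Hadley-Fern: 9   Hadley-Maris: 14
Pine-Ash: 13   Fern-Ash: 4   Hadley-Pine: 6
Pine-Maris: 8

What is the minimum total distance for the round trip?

Minimum total distance: 43 km.

Hadley→Pine→Fern→Maris→Ash→Hadley: 6+10+18+21+7 = 62
Hadley→Pine→Fern→Ash→Maris→Hadley: 6+10+4+21+14 = 55
Hadley→Pine→Maris→Fern→Ash→Hadley: 6+8+18+4+7 = 43
Hadley→Pine→Maris→Ash→Fern→Hadley: 6+8+21+4+9 = 48
Hadley→Pine→Ash→Fern→Maris→Hadley: 6+13+4+18+14 = 55
Hadley→Pine→Ash→Maris→Fern→Hadley: 6+13+21+18+9 = 67
Hadley→Fern→Pine→Maris→Ash→Hadley: 9+10+8+21+7 = 55
Hadley→Fern→Pine→Ash→Maris→Hadley: 9+10+13+21+14 = 67
Hadley→Fern→Maris→Pine→Ash→Hadley: 9+18+8+13+7 = 55
Hadley→Fern→Ash→Pine→Maris→Hadley: 9+4+13+8+14 = 48
Hadley→Maris→Pine→Fern→Ash→Hadley: 14+8+10+4+7 = 43
Hadley→Maris→Fern→Pine→Ash→Hadley: 14+18+10+13+7 = 62
The minimum is 43.
One optimal route: Hadley → Pine → Maris → Fern → Ash → Hadley (or its reverse).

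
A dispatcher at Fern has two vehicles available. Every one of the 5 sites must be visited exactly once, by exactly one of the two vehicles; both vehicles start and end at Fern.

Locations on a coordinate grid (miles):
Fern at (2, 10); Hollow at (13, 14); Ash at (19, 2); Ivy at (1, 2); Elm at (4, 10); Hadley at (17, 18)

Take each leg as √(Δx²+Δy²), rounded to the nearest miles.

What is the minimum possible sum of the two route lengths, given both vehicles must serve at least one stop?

There are 2^4 − 1 = 15 ways to divide the 5 stops into two non-empty groups. For each, the best each vehicle can do is its own shortest tour through its group:
  {Hollow} + {Ash, Ivy, Elm, Hadley}: 24 + 59 = 83
  {Ash} + {Hollow, Ivy, Elm, Hadley}: 38 + 48 = 86
  {Hollow, Ash} + {Ivy, Elm, Hadley}: 44 + 48 = 92
  {Ivy} + {Hollow, Ash, Elm, Hadley}: 16 + 53 = 69
  {Hollow, Ivy} + {Ash, Elm, Hadley}: 37 + 52 = 89
  {Ash, Ivy} + {Hollow, Elm, Hadley}: 45 + 35 = 80
  … (15 splits in total)
  {Elm} + {Hollow, Ash, Ivy, Hadley}: 4 + 60 = 64  ← best
Best: vehicle 1 Fern → Elm → Fern = 4; vehicle 2 Fern → Hollow → Hadley → Ash → Ivy → Fern = 60; combined 64.

64 miles — the smallest possible combined total.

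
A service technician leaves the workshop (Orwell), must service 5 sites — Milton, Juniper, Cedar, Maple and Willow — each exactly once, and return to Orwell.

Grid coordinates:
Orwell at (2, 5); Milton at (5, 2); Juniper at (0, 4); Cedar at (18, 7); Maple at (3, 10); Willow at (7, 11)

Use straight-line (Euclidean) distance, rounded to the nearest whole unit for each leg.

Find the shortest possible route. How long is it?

Shortest round trip = 42.

With 5 stops there are 5!/2 = 60 distinct round trips (a route and its reverse cost the same).
Orwell-Milton-Juniper-Cedar-Maple-Willow-Orwell: 4+5+18+15+4+8 = 54
Orwell-Milton-Juniper-Cedar-Willow-Maple-Orwell: 4+5+18+12+4+5 = 48
Orwell-Milton-Juniper-Maple-Cedar-Willow-Orwell: 4+5+7+15+12+8 = 51
Orwell-Milton-Juniper-Maple-Willow-Cedar-Orwell: 4+5+7+4+12+16 = 48
Orwell-Milton-Juniper-Willow-Cedar-Maple-Orwell: 4+5+10+12+15+5 = 51
Orwell-Milton-Juniper-Willow-Maple-Cedar-Orwell: 4+5+10+4+15+16 = 54
Orwell-Milton-Cedar-Juniper-Maple-Willow-Orwell: 4+14+18+7+4+8 = 55
Orwell-Milton-Cedar-Juniper-Willow-Maple-Orwell: 4+14+18+10+4+5 = 55
Orwell-Milton-Cedar-Maple-Juniper-Willow-Orwell: 4+14+15+7+10+8 = 58
Orwell-Milton-Cedar-Maple-Willow-Juniper-Orwell: 4+14+15+4+10+2 = 49
Orwell-Milton-Cedar-Willow-Juniper-Maple-Orwell: 4+14+12+10+7+5 = 52
Orwell-Milton-Cedar-Willow-Maple-Juniper-Orwell: 4+14+12+4+7+2 = 43
Orwell-Milton-Maple-Juniper-Cedar-Willow-Orwell: 4+8+7+18+12+8 = 57
Orwell-Milton-Maple-Juniper-Willow-Cedar-Orwell: 4+8+7+10+12+16 = 57
… (46 more)
Orwell-Juniper-Milton-Cedar-Willow-Maple-Orwell: 2+5+14+12+4+5 = 42  ← best
The minimum is 42.
One optimal route: Orwell → Juniper → Milton → Cedar → Willow → Maple → Orwell (or its reverse).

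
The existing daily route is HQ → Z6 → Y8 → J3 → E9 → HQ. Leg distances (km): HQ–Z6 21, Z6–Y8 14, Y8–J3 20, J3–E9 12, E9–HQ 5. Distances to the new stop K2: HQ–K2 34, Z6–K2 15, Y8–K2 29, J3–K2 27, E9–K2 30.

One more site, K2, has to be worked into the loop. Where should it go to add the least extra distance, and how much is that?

Insertion cost between consecutive stops i–j is d(i,K2) + d(K2,j) − d(i,j):
  between HQ and Z6: 34 + 15 − 21 = 28
  between Z6 and Y8: 15 + 29 − 14 = 30
  between Y8 and J3: 29 + 27 − 20 = 36
  between J3 and E9: 27 + 30 − 12 = 45
  between E9 and HQ: 30 + 34 − 5 = 59
Cheapest insertion is between HQ and Z6, adding 28.
New total = 72 + 28 = 100.

+28 km — insert K2 between HQ and Z6.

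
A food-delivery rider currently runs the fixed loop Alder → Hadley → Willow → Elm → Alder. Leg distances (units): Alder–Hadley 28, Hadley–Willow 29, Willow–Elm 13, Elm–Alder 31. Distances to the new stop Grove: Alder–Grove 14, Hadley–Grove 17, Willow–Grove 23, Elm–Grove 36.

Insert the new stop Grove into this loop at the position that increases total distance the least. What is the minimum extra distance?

+3 — insert Grove between Alder and Hadley.

Insertion cost between consecutive stops i–j is d(i,Grove) + d(Grove,j) − d(i,j):
  between Alder and Hadley: 14 + 17 − 28 = 3
  between Hadley and Willow: 17 + 23 − 29 = 11
  between Willow and Elm: 23 + 36 − 13 = 46
  between Elm and Alder: 36 + 14 − 31 = 19
Cheapest insertion is between Alder and Hadley, adding 3.
New total = 101 + 3 = 104.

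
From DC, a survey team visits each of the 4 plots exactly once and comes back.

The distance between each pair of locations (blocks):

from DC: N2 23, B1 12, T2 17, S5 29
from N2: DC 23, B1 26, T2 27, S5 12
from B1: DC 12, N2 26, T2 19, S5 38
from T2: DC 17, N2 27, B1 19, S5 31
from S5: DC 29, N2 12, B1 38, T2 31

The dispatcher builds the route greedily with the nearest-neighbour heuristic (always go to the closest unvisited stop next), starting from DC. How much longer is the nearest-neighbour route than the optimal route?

DC: B1=12, T2=17, N2=23, S5=29 ⇒ B1
B1: T2=19, N2=26, S5=38 ⇒ T2
T2: N2=27, S5=31 ⇒ N2
N2: S5=12 ⇒ S5
NN route DC → B1 → T2 → N2 → S5 → DC costs 99.
Optimal: DC → N2 → S5 → T2 → B1 → DC costs 97 (by enumerating all 12 distinct tours).
Excess = 99 − 97 = 2.

The nearest-neighbour route is 2 blocks longer than optimal.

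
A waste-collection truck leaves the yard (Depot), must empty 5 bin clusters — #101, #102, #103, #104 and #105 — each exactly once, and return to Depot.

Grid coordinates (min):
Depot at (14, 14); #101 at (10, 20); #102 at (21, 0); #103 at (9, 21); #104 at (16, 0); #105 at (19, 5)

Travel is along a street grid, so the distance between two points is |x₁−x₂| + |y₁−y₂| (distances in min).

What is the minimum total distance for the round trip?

There are 60 distinct closed tours to check (reversals are equivalent).
Depot→#101→#102→#103→#104→#105→Depot: 10+31+33+28+8+14 = 124
Depot→#101→#102→#103→#105→#104→Depot: 10+31+33+26+8+16 = 124
Depot→#101→#102→#104→#103→#105→Depot: 10+31+5+28+26+14 = 114
Depot→#101→#102→#104→#105→#103→Depot: 10+31+5+8+26+12 = 92
Depot→#101→#102→#105→#103→#104→Depot: 10+31+7+26+28+16 = 118
Depot→#101→#102→#105→#104→#103→Depot: 10+31+7+8+28+12 = 96
Depot→#101→#103→#102→#104→#105→Depot: 10+2+33+5+8+14 = 72
Depot→#101→#103→#102→#105→#104→Depot: 10+2+33+7+8+16 = 76
Depot→#101→#103→#104→#102→#105→Depot: 10+2+28+5+7+14 = 66
Depot→#101→#103→#104→#105→#102→Depot: 10+2+28+8+7+21 = 76
Depot→#101→#103→#105→#102→#104→Depot: 10+2+26+7+5+16 = 66
Depot→#101→#103→#105→#104→#102→Depot: 10+2+26+8+5+21 = 72
Depot→#101→#104→#102→#103→#105→Depot: 10+26+5+33+26+14 = 114
Depot→#101→#104→#102→#105→#103→Depot: 10+26+5+7+26+12 = 86
… (46 more)
The minimum is 66.
One optimal route: Depot → #101 → #103 → #104 → #102 → #105 → Depot (or its reverse).

Shortest round trip = 66 min.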